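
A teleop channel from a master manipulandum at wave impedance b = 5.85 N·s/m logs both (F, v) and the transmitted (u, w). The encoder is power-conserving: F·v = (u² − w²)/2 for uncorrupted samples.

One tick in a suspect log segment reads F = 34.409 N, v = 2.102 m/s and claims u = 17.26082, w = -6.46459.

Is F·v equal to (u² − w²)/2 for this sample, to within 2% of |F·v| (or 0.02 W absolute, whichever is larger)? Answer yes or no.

no

F·v = 34.409×2.102 = 72.327718 W.
(u² − w²)/2 = (297.935907 − 41.790924)/2 = 128.072492 W.
|Δ| = 55.744774;  2% of max(1, |F·v|) = 1.446554.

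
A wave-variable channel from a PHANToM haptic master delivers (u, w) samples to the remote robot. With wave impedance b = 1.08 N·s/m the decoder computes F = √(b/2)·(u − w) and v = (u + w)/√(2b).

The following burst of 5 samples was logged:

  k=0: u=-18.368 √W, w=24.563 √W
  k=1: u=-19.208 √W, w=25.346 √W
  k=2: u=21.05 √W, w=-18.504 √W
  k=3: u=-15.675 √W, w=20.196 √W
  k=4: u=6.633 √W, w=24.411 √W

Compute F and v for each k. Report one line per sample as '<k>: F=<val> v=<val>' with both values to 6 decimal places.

0: F=-31.547713 v=4.215164
1: F=-32.740370 v=4.176380
2: F=29.066135 v=1.732334
3: F=-26.359694 v=3.076151
4: F=-13.064109 v=21.122767

k=0: u−w=-42.931000, u+w=6.195000; √(b/2)=0.734847, √(2b)=1.469694; F=0.734847×(-42.931)=-31.547713, v=6.195000/1.469694=4.215164
k=1: u−w=-44.554000, u+w=6.138000; √(b/2)=0.734847, √(2b)=1.469694; F=0.734847×(-44.554)=-32.740370, v=6.138000/1.469694=4.176380
k=2: u−w=39.554000, u+w=2.546000; √(b/2)=0.734847, √(2b)=1.469694; F=0.734847×39.554=29.066135, v=2.546000/1.469694=1.732334
k=3: u−w=-35.871000, u+w=4.521000; √(b/2)=0.734847, √(2b)=1.469694; F=0.734847×(-35.871)=-26.359694, v=4.521000/1.469694=3.076151
k=4: u−w=-17.778000, u+w=31.044000; √(b/2)=0.734847, √(2b)=1.469694; F=0.734847×(-17.778)=-13.064109, v=31.044000/1.469694=21.122767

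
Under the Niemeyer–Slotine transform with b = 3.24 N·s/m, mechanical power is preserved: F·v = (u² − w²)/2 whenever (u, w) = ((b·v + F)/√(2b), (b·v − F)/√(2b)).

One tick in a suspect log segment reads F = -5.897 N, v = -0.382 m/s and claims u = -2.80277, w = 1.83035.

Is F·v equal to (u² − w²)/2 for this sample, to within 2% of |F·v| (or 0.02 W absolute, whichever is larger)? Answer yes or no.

F·v = (-5.897)×(-0.382) = 2.2527 W.
(u² − w²)/2 = (7.8555 − 3.3502)/2 = 2.2527 W.
|Δ| = 0.0000;  2% of max(1, |F·v|) = 0.0451.

yes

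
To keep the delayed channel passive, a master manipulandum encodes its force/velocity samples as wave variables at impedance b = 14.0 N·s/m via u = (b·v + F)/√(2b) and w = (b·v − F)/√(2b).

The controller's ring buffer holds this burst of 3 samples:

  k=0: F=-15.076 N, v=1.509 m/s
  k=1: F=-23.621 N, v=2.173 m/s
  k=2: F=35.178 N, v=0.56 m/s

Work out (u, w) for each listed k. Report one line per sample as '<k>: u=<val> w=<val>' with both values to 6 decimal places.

0: u=1.143343 w=6.841535
1: u=1.285268 w=10.213167
2: u=8.129638 w=-5.166396

k=0: b·v=14.0×1.509=21.126000; √(2b)=5.291503; u=(21.126000+(-15.076))/5.291503=1.143343, w=(21.126000−(-15.076))/5.291503=6.841535
k=1: b·v=14.0×2.173=30.422000; √(2b)=5.291503; u=(30.422000+(-23.621))/5.291503=1.285268, w=(30.422000−(-23.621))/5.291503=10.213167
k=2: b·v=14.0×0.56=7.840000; √(2b)=5.291503; u=(7.840000+35.178)/5.291503=8.129638, w=(7.840000−35.178)/5.291503=-5.166396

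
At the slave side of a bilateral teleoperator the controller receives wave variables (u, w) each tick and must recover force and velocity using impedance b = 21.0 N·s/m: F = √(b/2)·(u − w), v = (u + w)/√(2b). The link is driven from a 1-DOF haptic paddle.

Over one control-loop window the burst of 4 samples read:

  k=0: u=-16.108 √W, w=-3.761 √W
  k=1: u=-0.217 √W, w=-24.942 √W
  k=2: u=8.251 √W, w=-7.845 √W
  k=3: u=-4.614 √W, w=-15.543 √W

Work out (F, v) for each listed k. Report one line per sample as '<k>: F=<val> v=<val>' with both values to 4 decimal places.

k=0: u−w=-12.3470, u+w=-19.8690; √(b/2)=3.2404, √(2b)=6.4807; F=3.2404×(-12.347)=-40.0089, v=-19.8690/6.4807=-3.0659
k=1: u−w=24.7250, u+w=-25.1590; √(b/2)=3.2404, √(2b)=6.4807; F=3.2404×24.725=80.1182, v=-25.1590/6.4807=-3.8821
k=2: u−w=16.0960, u+w=0.4060; √(b/2)=3.2404, √(2b)=6.4807; F=3.2404×16.096=52.1570, v=0.4060/6.4807=0.0626
k=3: u−w=10.9290, u+w=-20.1570; √(b/2)=3.2404, √(2b)=6.4807; F=3.2404×10.929=35.4140, v=-20.1570/6.4807=-3.1103

0: F=-40.0089 v=-3.0659
1: F=80.1182 v=-3.8821
2: F=52.1570 v=0.0626
3: F=35.4140 v=-3.1103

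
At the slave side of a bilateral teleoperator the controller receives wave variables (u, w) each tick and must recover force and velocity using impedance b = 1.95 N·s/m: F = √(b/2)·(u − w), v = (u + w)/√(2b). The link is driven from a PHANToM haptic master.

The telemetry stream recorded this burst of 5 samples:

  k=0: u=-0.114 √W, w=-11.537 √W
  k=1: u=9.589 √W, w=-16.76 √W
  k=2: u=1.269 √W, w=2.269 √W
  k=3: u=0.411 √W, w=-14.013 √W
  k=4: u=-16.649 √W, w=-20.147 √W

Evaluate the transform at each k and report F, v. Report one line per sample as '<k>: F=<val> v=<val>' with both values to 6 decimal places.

0: F=11.279309 v=-5.899713
1: F=26.017553 v=-3.631177
2: F=-0.987421 v=1.791536
3: F=14.242559 v=-6.887640
4: F=3.453998 v=-18.632379

k=0: u−w=11.423000, u+w=-11.651000; √(b/2)=0.987421, √(2b)=1.974842; F=0.987421×11.423=11.279309, v=-11.651000/1.974842=-5.899713
k=1: u−w=26.349000, u+w=-7.171000; √(b/2)=0.987421, √(2b)=1.974842; F=0.987421×26.349=26.017553, v=-7.171000/1.974842=-3.631177
k=2: u−w=-1.000000, u+w=3.538000; √(b/2)=0.987421, √(2b)=1.974842; F=0.987421×(-1.0)=-0.987421, v=3.538000/1.974842=1.791536
k=3: u−w=14.424000, u+w=-13.602000; √(b/2)=0.987421, √(2b)=1.974842; F=0.987421×14.424=14.242559, v=-13.602000/1.974842=-6.887640
k=4: u−w=3.498000, u+w=-36.796000; √(b/2)=0.987421, √(2b)=1.974842; F=0.987421×3.498=3.453998, v=-36.796000/1.974842=-18.632379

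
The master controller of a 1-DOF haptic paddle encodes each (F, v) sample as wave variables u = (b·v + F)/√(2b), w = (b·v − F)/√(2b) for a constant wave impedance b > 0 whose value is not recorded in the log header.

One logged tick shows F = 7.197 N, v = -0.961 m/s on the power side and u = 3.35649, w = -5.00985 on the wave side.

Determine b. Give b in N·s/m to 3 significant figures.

b = 1.48 N·s/m

u + w = -1.65336;  u + w = √(2b)·v, so √(2b) = -1.65336/(-0.961) = 1.72046.
b = (√(2b))²/2 = 2.95998/2 = 1.47999.
(Check via u − w = 2F/√(2b): u − w = 8.36634, 2F/√(2b) = 8.36638.)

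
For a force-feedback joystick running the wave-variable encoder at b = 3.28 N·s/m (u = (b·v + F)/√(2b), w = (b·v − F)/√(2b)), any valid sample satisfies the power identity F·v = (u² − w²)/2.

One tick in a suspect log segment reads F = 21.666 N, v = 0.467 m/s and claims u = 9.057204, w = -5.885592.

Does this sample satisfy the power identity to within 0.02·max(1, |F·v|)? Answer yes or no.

no

F·v = 21.666×0.467 = 10.118022 W.
(u² − w²)/2 = (82.032944 − 34.640193)/2 = 23.696376 W.
|Δ| = 13.578354;  2% of max(1, |F·v|) = 0.202360.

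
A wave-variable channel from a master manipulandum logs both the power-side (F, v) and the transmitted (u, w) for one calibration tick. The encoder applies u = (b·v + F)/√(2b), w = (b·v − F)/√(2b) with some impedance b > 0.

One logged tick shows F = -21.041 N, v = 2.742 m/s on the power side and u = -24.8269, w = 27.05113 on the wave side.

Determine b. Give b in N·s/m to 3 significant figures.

u + w = 2.2242;  u + w = √(2b)·v, so √(2b) = 2.2242/2.742 = 0.8112.
b = (√(2b))²/2 = 0.6580/2 = 0.3290.
(Check via u − w = 2F/√(2b): u − w = -51.8780, 2F/√(2b) = -51.8781.)

b = 0.329 N·s/m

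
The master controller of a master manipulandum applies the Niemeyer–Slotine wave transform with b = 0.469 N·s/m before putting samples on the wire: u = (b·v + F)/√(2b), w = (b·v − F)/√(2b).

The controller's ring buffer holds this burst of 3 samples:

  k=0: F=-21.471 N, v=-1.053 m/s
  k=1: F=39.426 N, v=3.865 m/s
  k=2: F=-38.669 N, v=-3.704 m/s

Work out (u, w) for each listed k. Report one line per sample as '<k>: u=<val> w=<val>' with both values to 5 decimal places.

k=0: b·v=0.469×(-1.053)=-0.49386; √(2b)=0.96850; u=(-0.49386+(-21.471))/0.96850=-22.67916, w=(-0.49386−(-21.471))/0.96850=21.65933
k=1: b·v=0.469×3.865=1.81269; √(2b)=0.96850; u=(1.81269+39.426)/0.96850=42.57978, w=(1.81269−39.426)/0.96850=-38.83651
k=2: b·v=0.469×(-3.704)=-1.73718; √(2b)=0.96850; u=(-1.73718+(-38.669))/0.96850=-41.72020, w=(-1.73718−(-38.669))/0.96850=38.13286

0: u=-22.67916 w=21.65933
1: u=42.57978 w=-38.83651
2: u=-41.72020 w=38.13286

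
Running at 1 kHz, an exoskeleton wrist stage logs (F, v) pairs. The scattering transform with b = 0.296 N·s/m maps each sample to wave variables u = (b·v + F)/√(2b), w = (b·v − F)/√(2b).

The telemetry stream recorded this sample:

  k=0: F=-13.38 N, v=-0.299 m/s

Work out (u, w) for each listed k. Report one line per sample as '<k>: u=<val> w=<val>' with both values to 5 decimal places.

k=0: b·v=0.296×(-0.299)=-0.08850; √(2b)=0.76942; u=(-0.08850+(-13.38))/0.76942=-17.50485, w=(-0.08850−(-13.38))/0.76942=17.27480

0: u=-17.50485 w=17.27480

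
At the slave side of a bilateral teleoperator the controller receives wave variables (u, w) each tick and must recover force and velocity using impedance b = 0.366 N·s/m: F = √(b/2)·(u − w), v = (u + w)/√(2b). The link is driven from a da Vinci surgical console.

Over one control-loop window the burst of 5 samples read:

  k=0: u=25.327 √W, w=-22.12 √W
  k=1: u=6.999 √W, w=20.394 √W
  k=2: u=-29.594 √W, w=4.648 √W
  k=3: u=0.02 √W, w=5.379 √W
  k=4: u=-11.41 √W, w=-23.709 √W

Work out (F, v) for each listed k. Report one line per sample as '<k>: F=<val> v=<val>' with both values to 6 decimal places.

0: F=20.297115 v=3.748378
1: F=-5.730180 v=32.017252
2: F=-14.648214 v=-29.157171
3: F=-2.292500 v=6.310413
4: F=5.261328 v=-41.047490

k=0: u−w=47.447000, u+w=3.207000; √(b/2)=0.427785, √(2b)=0.855570; F=0.427785×47.447=20.297115, v=3.207000/0.855570=3.748378
k=1: u−w=-13.395000, u+w=27.393000; √(b/2)=0.427785, √(2b)=0.855570; F=0.427785×(-13.395)=-5.730180, v=27.393000/0.855570=32.017252
k=2: u−w=-34.242000, u+w=-24.946000; √(b/2)=0.427785, √(2b)=0.855570; F=0.427785×(-34.242)=-14.648214, v=-24.946000/0.855570=-29.157171
k=3: u−w=-5.359000, u+w=5.399000; √(b/2)=0.427785, √(2b)=0.855570; F=0.427785×(-5.359)=-2.292500, v=5.399000/0.855570=6.310413
k=4: u−w=12.299000, u+w=-35.119000; √(b/2)=0.427785, √(2b)=0.855570; F=0.427785×12.299=5.261328, v=-35.119000/0.855570=-41.047490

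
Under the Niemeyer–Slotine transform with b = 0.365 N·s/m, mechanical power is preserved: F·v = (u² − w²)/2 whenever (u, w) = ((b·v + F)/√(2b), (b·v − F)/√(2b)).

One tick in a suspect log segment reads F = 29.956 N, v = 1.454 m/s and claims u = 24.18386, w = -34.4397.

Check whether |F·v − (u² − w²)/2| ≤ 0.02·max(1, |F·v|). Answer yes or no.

F·v = 29.956×1.454 = 43.55602 W.
(u² − w²)/2 = (584.85908 − 1186.09294)/2 = -300.61693 W.
|Δ| = 344.17295;  2% of max(1, |F·v|) = 0.87112.

no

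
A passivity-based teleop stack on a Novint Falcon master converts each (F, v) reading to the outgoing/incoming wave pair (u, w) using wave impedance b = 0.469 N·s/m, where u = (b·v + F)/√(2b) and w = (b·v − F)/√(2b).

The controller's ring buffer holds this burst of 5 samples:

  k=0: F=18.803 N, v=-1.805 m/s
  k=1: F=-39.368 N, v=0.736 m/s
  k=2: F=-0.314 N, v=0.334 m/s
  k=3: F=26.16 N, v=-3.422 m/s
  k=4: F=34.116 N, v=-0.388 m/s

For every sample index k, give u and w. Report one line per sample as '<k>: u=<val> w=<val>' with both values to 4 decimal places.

k=0: b·v=0.469×(-1.805)=-0.8465; √(2b)=0.9685; u=(-0.8465+18.803)/0.9685=18.5404, w=(-0.8465−18.803)/0.9685=-20.2886
k=1: b·v=0.469×0.736=0.3452; √(2b)=0.9685; u=(0.3452+(-39.368))/0.9685=-40.2918, w=(0.3452−(-39.368))/0.9685=41.0047
k=2: b·v=0.469×0.334=0.1566; √(2b)=0.9685; u=(0.1566+(-0.314))/0.9685=-0.1625, w=(0.1566−(-0.314))/0.9685=0.4860
k=3: b·v=0.469×(-3.422)=-1.6049; √(2b)=0.9685; u=(-1.6049+26.16)/0.9685=25.3536, w=(-1.6049−26.16)/0.9685=-28.6678
k=4: b·v=0.469×(-0.388)=-0.1820; √(2b)=0.9685; u=(-0.1820+34.116)/0.9685=35.0376, w=(-0.1820−34.116)/0.9685=-35.4134

0: u=18.5404 w=-20.2886
1: u=-40.2918 w=41.0047
2: u=-0.1625 w=0.4860
3: u=25.3536 w=-28.6678
4: u=35.0376 w=-35.4134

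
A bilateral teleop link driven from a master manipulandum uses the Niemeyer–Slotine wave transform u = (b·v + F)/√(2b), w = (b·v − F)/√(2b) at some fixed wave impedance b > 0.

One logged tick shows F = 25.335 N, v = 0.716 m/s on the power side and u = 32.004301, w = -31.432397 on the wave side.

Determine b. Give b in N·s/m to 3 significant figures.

u + w = 0.571904;  u + w = √(2b)·v, so √(2b) = 0.571904/0.716 = 0.798749.
b = (√(2b))²/2 = 0.637999/2 = 0.319000.
(Check via u − w = 2F/√(2b): u − w = 63.436698, 2F/√(2b) = 63.436731.)

b = 0.319 N·s/m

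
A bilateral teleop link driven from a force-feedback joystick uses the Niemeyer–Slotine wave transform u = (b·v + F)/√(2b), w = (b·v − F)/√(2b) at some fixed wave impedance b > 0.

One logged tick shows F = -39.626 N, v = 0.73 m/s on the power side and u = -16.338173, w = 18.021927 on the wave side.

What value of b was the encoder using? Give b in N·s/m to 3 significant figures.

u + w = 1.683754;  u + w = √(2b)·v, so √(2b) = 1.683754/0.73 = 2.306512.
b = (√(2b))²/2 = 5.319999/2 = 2.660000.
(Check via u − w = 2F/√(2b): u − w = -34.360100, 2F/√(2b) = -34.360102.)

b = 2.66 N·s/m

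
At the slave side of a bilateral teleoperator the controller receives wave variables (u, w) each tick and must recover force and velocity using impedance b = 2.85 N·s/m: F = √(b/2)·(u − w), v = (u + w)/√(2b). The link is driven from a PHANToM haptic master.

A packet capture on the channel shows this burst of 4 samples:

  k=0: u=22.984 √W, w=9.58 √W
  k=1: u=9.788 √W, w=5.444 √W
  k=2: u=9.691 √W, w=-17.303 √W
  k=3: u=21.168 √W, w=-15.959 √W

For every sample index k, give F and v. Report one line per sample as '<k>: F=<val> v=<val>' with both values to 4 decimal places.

0: F=16.0008 v=13.6396
1: F=5.1856 v=6.3800
2: F=32.2236 v=-3.1883
3: F=44.3197 v=2.1818

k=0: u−w=13.4040, u+w=32.5640; √(b/2)=1.1937, √(2b)=2.3875; F=1.1937×13.404=16.0008, v=32.5640/2.3875=13.6396
k=1: u−w=4.3440, u+w=15.2320; √(b/2)=1.1937, √(2b)=2.3875; F=1.1937×4.344=5.1856, v=15.2320/2.3875=6.3800
k=2: u−w=26.9940, u+w=-7.6120; √(b/2)=1.1937, √(2b)=2.3875; F=1.1937×26.994=32.2236, v=-7.6120/2.3875=-3.1883
k=3: u−w=37.1270, u+w=5.2090; √(b/2)=1.1937, √(2b)=2.3875; F=1.1937×37.127=44.3197, v=5.2090/2.3875=2.1818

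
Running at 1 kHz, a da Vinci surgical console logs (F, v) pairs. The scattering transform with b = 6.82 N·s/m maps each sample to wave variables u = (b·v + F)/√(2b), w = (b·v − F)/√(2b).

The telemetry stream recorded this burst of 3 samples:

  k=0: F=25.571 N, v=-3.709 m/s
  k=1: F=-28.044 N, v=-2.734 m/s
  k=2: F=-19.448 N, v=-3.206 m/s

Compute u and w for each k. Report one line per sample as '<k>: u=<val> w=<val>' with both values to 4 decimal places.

k=0: b·v=6.82×(-3.709)=-25.2954; √(2b)=3.6932; u=(-25.2954+25.571)/3.6932=0.0746, w=(-25.2954−25.571)/3.6932=-13.7728
k=1: b·v=6.82×(-2.734)=-18.6459; √(2b)=3.6932; u=(-18.6459+(-28.044))/3.6932=-12.6420, w=(-18.6459−(-28.044))/3.6932=2.5447
k=2: b·v=6.82×(-3.206)=-21.8649; √(2b)=3.6932; u=(-21.8649+(-19.448))/3.6932=-11.1861, w=(-21.8649−(-19.448))/3.6932=-0.6544

0: u=0.0746 w=-13.7728
1: u=-12.6420 w=2.5447
2: u=-11.1861 w=-0.6544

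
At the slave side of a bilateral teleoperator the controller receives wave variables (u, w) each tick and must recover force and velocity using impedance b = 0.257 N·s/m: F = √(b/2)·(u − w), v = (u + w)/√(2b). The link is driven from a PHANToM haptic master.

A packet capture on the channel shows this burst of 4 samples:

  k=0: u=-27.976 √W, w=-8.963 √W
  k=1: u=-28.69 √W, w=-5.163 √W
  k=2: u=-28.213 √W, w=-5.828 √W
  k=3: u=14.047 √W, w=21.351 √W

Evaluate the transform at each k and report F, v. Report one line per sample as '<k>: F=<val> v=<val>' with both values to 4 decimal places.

k=0: u−w=-19.0130, u+w=-36.9390; √(b/2)=0.3585, √(2b)=0.7169; F=0.3585×(-19.013)=-6.8156, v=-36.9390/0.7169=-51.5233
k=1: u−w=-23.5270, u+w=-33.8530; √(b/2)=0.3585, √(2b)=0.7169; F=0.3585×(-23.527)=-8.4337, v=-33.8530/0.7169=-47.2189
k=2: u−w=-22.3850, u+w=-34.0410; √(b/2)=0.3585, √(2b)=0.7169; F=0.3585×(-22.385)=-8.0243, v=-34.0410/0.7169=-47.4811
k=3: u−w=-7.3040, u+w=35.3980; √(b/2)=0.3585, √(2b)=0.7169; F=0.3585×(-7.304)=-2.6183, v=35.3980/0.7169=49.3739

0: F=-6.8156 v=-51.5233
1: F=-8.4337 v=-47.2189
2: F=-8.0243 v=-47.4811
3: F=-2.6183 v=49.3739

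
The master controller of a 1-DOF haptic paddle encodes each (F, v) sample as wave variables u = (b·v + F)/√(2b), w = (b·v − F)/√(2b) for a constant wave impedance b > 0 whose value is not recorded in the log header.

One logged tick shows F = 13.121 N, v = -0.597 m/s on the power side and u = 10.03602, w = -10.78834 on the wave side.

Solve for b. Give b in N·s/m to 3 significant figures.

u + w = -0.75232;  u + w = √(2b)·v, so √(2b) = -0.75232/(-0.597) = 1.26017.
b = (√(2b))²/2 = 1.58802/2 = 0.79401.
(Check via u − w = 2F/√(2b): u − w = 20.82436, 2F/√(2b) = 20.82422.)

b = 0.794 N·s/m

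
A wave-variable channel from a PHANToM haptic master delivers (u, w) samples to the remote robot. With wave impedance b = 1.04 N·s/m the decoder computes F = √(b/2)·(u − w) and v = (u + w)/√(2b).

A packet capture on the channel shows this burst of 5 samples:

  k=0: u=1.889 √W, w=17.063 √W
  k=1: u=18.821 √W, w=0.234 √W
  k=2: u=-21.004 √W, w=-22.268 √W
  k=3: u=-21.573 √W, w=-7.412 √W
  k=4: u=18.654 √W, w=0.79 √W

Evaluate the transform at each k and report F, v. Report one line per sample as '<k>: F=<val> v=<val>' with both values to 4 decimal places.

0: F=-10.9421 v=13.1408
1: F=13.4033 v=13.2123
2: F=0.9115 v=-30.0037
3: F=-10.2116 v=-20.0975
4: F=12.8819 v=13.4820

k=0: u−w=-15.1740, u+w=18.9520; √(b/2)=0.7211, √(2b)=1.4422; F=0.7211×(-15.174)=-10.9421, v=18.9520/1.4422=13.1408
k=1: u−w=18.5870, u+w=19.0550; √(b/2)=0.7211, √(2b)=1.4422; F=0.7211×18.587=13.4033, v=19.0550/1.4422=13.2123
k=2: u−w=1.2640, u+w=-43.2720; √(b/2)=0.7211, √(2b)=1.4422; F=0.7211×1.264=0.9115, v=-43.2720/1.4422=-30.0037
k=3: u−w=-14.1610, u+w=-28.9850; √(b/2)=0.7211, √(2b)=1.4422; F=0.7211×(-14.161)=-10.2116, v=-28.9850/1.4422=-20.0975
k=4: u−w=17.8640, u+w=19.4440; √(b/2)=0.7211, √(2b)=1.4422; F=0.7211×17.864=12.8819, v=19.4440/1.4422=13.4820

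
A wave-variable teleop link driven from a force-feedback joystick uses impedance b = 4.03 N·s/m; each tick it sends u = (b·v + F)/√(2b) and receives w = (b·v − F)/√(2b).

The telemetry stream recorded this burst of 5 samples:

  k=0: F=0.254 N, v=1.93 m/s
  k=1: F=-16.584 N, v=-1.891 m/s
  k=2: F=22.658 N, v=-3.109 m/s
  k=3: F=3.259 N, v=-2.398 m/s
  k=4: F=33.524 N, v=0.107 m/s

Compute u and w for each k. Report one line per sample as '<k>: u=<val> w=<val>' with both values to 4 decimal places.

0: u=2.8291 w=2.6502
1: u=-8.5258 w=3.1572
2: u=3.5677 w=-12.3942
3: u=-2.2560 w=-4.5519
4: u=11.9602 w=-11.6564

k=0: b·v=4.03×1.93=7.7779; √(2b)=2.8390; u=(7.7779+0.254)/2.8390=2.8291, w=(7.7779−0.254)/2.8390=2.6502
k=1: b·v=4.03×(-1.891)=-7.6207; √(2b)=2.8390; u=(-7.6207+(-16.584))/2.8390=-8.5258, w=(-7.6207−(-16.584))/2.8390=3.1572
k=2: b·v=4.03×(-3.109)=-12.5293; √(2b)=2.8390; u=(-12.5293+22.658)/2.8390=3.5677, w=(-12.5293−22.658)/2.8390=-12.3942
k=3: b·v=4.03×(-2.398)=-9.6639; √(2b)=2.8390; u=(-9.6639+3.259)/2.8390=-2.2560, w=(-9.6639−3.259)/2.8390=-4.5519
k=4: b·v=4.03×0.107=0.4312; √(2b)=2.8390; u=(0.4312+33.524)/2.8390=11.9602, w=(0.4312−33.524)/2.8390=-11.6564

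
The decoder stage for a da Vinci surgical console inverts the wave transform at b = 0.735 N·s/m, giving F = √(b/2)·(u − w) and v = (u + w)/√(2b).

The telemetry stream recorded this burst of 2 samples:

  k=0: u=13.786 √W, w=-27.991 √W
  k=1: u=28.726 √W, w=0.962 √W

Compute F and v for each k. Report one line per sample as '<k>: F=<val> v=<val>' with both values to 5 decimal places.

0: F=25.32596 v=-11.71609
1: F=16.83103 v=24.48625

k=0: u−w=41.77700, u+w=-14.20500; √(b/2)=0.60622, √(2b)=1.21244; F=0.60622×41.777=25.32596, v=-14.20500/1.21244=-11.71609
k=1: u−w=27.76400, u+w=29.68800; √(b/2)=0.60622, √(2b)=1.21244; F=0.60622×27.764=16.83103, v=29.68800/1.21244=24.48625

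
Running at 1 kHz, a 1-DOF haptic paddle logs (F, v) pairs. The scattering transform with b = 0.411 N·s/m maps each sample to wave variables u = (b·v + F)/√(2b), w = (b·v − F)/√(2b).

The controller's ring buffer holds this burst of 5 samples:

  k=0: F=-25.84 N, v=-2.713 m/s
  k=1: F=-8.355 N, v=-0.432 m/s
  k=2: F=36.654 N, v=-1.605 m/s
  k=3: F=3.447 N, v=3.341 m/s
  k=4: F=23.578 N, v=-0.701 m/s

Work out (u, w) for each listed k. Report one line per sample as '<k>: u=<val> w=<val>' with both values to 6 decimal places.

0: u=-29.730631 w=27.270910
1: u=-9.411157 w=9.019488
2: u=39.700718 w=-41.155879
3: u=5.316487 w=-2.287395
4: u=25.688072 w=-26.323628

k=0: b·v=0.411×(-2.713)=-1.115043; √(2b)=0.906642; u=(-1.115043+(-25.84))/0.906642=-29.730631, w=(-1.115043−(-25.84))/0.906642=27.270910
k=1: b·v=0.411×(-0.432)=-0.177552; √(2b)=0.906642; u=(-0.177552+(-8.355))/0.906642=-9.411157, w=(-0.177552−(-8.355))/0.906642=9.019488
k=2: b·v=0.411×(-1.605)=-0.659655; √(2b)=0.906642; u=(-0.659655+36.654)/0.906642=39.700718, w=(-0.659655−36.654)/0.906642=-41.155879
k=3: b·v=0.411×3.341=1.373151; √(2b)=0.906642; u=(1.373151+3.447)/0.906642=5.316487, w=(1.373151−3.447)/0.906642=-2.287395
k=4: b·v=0.411×(-0.701)=-0.288111; √(2b)=0.906642; u=(-0.288111+23.578)/0.906642=25.688072, w=(-0.288111−23.578)/0.906642=-26.323628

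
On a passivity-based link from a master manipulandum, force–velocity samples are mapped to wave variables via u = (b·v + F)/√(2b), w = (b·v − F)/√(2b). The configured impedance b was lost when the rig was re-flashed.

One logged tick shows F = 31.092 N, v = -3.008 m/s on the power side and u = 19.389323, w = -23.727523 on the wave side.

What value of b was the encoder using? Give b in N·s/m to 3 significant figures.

u + w = -4.338200;  u + w = √(2b)·v, so √(2b) = -4.338200/(-3.008) = 1.442221.
b = (√(2b))²/2 = 2.080001/2 = 1.040000.
(Check via u − w = 2F/√(2b): u − w = 43.116846, 2F/√(2b) = 43.116839.)

b = 1.04 N·s/m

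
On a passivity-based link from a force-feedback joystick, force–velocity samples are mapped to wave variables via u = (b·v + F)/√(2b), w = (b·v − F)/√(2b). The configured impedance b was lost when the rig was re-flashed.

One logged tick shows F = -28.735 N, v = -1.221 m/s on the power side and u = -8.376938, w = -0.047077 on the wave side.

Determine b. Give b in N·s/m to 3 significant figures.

u + w = -8.424015;  u + w = √(2b)·v, so √(2b) = -8.424015/(-1.221) = 6.899275.
b = (√(2b))²/2 = 47.599998/2 = 23.799999.
(Check via u − w = 2F/√(2b): u − w = -8.329861, 2F/√(2b) = -8.329861.)

b = 23.8 N·s/m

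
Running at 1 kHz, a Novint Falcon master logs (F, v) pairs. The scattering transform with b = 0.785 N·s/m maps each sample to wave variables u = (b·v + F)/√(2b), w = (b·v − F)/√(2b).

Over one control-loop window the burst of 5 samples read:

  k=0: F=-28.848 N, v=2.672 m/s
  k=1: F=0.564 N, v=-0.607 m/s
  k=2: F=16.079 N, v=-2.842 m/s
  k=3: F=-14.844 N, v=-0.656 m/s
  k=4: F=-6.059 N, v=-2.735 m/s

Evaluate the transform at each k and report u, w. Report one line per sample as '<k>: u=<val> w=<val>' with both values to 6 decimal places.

k=0: b·v=0.785×2.672=2.097520; √(2b)=1.252996; u=(2.097520+(-28.848))/1.252996=-21.349207, w=(2.097520−(-28.848))/1.252996=24.697214
k=1: b·v=0.785×(-0.607)=-0.476495; √(2b)=1.252996; u=(-0.476495+0.564)/1.252996=0.069837, w=(-0.476495−0.564)/1.252996=-0.830405
k=2: b·v=0.785×(-2.842)=-2.230970; √(2b)=1.252996; u=(-2.230970+16.079)/1.252996=11.051931, w=(-2.230970−16.079)/1.252996=-14.612947
k=3: b·v=0.785×(-0.656)=-0.514960; √(2b)=1.252996; u=(-0.514960+(-14.844))/1.252996=-12.257785, w=(-0.514960−(-14.844))/1.252996=11.435819
k=4: b·v=0.785×(-2.735)=-2.146975; √(2b)=1.252996; u=(-2.146975+(-6.059))/1.252996=-6.549081, w=(-2.146975−(-6.059))/1.252996=3.122136

0: u=-21.349207 w=24.697214
1: u=0.069837 w=-0.830405
2: u=11.051931 w=-14.612947
3: u=-12.257785 w=11.435819
4: u=-6.549081 w=3.122136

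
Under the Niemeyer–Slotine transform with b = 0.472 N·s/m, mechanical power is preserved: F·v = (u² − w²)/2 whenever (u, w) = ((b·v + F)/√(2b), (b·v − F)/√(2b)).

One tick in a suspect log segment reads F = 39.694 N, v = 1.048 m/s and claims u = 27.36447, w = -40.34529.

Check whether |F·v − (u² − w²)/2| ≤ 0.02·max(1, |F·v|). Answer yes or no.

F·v = 39.694×1.048 = 41.5993 W.
(u² − w²)/2 = (748.8142 − 1627.7424)/2 = -439.4641 W.
|Δ| = 481.0634;  2% of max(1, |F·v|) = 0.8320.

no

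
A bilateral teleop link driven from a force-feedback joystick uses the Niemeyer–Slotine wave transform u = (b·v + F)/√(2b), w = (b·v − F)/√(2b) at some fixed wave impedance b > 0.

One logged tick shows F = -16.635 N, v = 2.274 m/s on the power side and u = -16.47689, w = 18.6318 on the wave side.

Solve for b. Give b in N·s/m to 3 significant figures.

u + w = 2.15491;  u + w = √(2b)·v, so √(2b) = 2.15491/2.274 = 0.94763.
b = (√(2b))²/2 = 0.89800/2 = 0.44900.
(Check via u − w = 2F/√(2b): u − w = -35.10869, 2F/√(2b) = -35.10865.)

b = 0.449 N·s/m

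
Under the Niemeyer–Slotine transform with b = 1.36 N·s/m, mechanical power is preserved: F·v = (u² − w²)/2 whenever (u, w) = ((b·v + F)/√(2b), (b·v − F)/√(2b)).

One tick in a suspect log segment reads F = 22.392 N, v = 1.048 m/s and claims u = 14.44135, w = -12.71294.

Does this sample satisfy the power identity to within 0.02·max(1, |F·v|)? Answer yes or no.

F·v = 22.392×1.048 = 23.46682 W.
(u² − w²)/2 = (208.55259 − 161.61884)/2 = 23.46687 W.
|Δ| = 0.00006;  2% of max(1, |F·v|) = 0.46934.

yes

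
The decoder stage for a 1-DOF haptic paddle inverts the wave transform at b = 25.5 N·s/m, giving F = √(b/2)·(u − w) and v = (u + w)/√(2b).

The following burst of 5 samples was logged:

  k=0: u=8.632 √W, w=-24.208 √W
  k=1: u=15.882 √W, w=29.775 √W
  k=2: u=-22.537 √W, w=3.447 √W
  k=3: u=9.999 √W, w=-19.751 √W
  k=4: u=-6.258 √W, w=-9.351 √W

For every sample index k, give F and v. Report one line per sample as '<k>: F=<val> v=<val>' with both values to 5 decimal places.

k=0: u−w=32.84000, u+w=-15.57600; √(b/2)=3.57071, √(2b)=7.14143; F=3.57071×32.84=117.26225, v=-15.57600/7.14143=-2.18108
k=1: u−w=-13.89300, u+w=45.65700; √(b/2)=3.57071, √(2b)=7.14143; F=3.57071×(-13.893)=-49.60793, v=45.65700/7.14143=6.39326
k=2: u−w=-25.98400, u+w=-19.09000; √(b/2)=3.57071, √(2b)=7.14143; F=3.57071×(-25.984)=-92.78144, v=-19.09000/7.14143=-2.67313
k=3: u−w=29.75000, u+w=-9.75200; √(b/2)=3.57071, √(2b)=7.14143; F=3.57071×29.75=106.22875, v=-9.75200/7.14143=-1.36555
k=4: u−w=3.09300, u+w=-15.60900; √(b/2)=3.57071, √(2b)=7.14143; F=3.57071×3.093=11.04422, v=-15.60900/7.14143=-2.18570

0: F=117.26225 v=-2.18108
1: F=-49.60793 v=6.39326
2: F=-92.78144 v=-2.67313
3: F=106.22875 v=-1.36555
4: F=11.04422 v=-2.18570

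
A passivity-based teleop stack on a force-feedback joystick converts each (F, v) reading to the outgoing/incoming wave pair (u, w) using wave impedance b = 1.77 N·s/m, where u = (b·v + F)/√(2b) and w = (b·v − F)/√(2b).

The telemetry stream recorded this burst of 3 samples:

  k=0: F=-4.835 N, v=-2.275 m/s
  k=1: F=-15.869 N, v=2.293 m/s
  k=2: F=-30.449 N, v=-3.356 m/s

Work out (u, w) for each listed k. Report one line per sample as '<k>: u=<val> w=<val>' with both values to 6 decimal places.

0: u=-4.709967 w=0.429580
1: u=-6.277151 w=10.591405
2: u=-19.340599 w=13.026323

k=0: b·v=1.77×(-2.275)=-4.026750; √(2b)=1.881489; u=(-4.026750+(-4.835))/1.881489=-4.709967, w=(-4.026750−(-4.835))/1.881489=0.429580
k=1: b·v=1.77×2.293=4.058610; √(2b)=1.881489; u=(4.058610+(-15.869))/1.881489=-6.277151, w=(4.058610−(-15.869))/1.881489=10.591405
k=2: b·v=1.77×(-3.356)=-5.940120; √(2b)=1.881489; u=(-5.940120+(-30.449))/1.881489=-19.340599, w=(-5.940120−(-30.449))/1.881489=13.026323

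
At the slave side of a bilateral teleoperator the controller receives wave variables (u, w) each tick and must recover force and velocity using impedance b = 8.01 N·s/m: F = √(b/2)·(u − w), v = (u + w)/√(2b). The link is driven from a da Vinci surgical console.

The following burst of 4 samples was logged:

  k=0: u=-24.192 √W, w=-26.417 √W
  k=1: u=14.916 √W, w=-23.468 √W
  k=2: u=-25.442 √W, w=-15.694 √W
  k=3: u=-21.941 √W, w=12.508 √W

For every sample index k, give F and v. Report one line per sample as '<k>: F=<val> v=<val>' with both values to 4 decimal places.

0: F=4.4528 v=-12.6443
1: F=76.8160 v=-2.1367
2: F=-19.5082 v=-10.2776
3: F=-68.9410 v=-2.3568

k=0: u−w=2.2250, u+w=-50.6090; √(b/2)=2.0012, √(2b)=4.0025; F=2.0012×2.225=4.4528, v=-50.6090/4.0025=-12.6443
k=1: u−w=38.3840, u+w=-8.5520; √(b/2)=2.0012, √(2b)=4.0025; F=2.0012×38.384=76.8160, v=-8.5520/4.0025=-2.1367
k=2: u−w=-9.7480, u+w=-41.1360; √(b/2)=2.0012, √(2b)=4.0025; F=2.0012×(-9.748)=-19.5082, v=-41.1360/4.0025=-10.2776
k=3: u−w=-34.4490, u+w=-9.4330; √(b/2)=2.0012, √(2b)=4.0025; F=2.0012×(-34.449)=-68.9410, v=-9.4330/4.0025=-2.3568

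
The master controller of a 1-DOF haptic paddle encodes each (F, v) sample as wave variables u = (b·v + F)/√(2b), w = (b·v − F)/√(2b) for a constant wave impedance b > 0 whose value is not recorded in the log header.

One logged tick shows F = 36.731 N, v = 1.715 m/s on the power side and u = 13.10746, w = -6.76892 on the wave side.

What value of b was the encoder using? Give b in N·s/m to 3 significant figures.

b = 6.83 N·s/m

u + w = 6.3385;  u + w = √(2b)·v, so √(2b) = 6.3385/1.715 = 3.6959.
b = (√(2b))²/2 = 13.6600/2 = 6.8300.
(Check via u − w = 2F/√(2b): u − w = 19.8764, 2F/√(2b) = 19.8764.)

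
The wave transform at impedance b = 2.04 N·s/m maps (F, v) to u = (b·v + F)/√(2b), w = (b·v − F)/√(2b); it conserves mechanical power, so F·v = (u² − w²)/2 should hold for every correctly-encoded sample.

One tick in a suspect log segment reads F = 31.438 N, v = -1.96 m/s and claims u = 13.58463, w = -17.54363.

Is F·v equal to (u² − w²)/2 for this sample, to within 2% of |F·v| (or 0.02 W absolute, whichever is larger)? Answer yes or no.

F·v = 31.438×(-1.96) = -61.6185 W.
(u² − w²)/2 = (184.5422 − 307.7790)/2 = -61.6184 W.
|Δ| = 0.0001;  2% of max(1, |F·v|) = 1.2324.

yes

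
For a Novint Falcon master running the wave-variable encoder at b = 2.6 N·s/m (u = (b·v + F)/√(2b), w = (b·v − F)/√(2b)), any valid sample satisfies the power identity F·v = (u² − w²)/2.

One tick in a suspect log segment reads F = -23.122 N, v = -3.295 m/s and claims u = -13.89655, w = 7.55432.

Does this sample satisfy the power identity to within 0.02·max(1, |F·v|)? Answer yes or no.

F·v = (-23.122)×(-3.295) = 76.1870 W.
(u² − w²)/2 = (193.1141 − 57.0678)/2 = 68.0232 W.
|Δ| = 8.1638;  2% of max(1, |F·v|) = 1.5237.

no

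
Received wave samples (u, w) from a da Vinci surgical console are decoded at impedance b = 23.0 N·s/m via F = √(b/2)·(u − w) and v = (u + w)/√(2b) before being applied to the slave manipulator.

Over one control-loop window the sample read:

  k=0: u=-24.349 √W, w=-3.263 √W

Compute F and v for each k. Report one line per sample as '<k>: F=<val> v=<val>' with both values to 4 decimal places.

k=0: u−w=-21.0860, u+w=-27.6120; √(b/2)=3.3912, √(2b)=6.7823; F=3.3912×(-21.086)=-71.5061, v=-27.6120/6.7823=-4.0712

0: F=-71.5061 v=-4.0712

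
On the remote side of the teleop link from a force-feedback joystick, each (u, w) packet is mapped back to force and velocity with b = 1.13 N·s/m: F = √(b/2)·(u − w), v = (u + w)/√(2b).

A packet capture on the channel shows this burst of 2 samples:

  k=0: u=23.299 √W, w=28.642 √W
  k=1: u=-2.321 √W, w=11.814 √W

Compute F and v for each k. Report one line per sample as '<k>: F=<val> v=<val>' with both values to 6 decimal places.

0: F=-4.016145 v=34.550639
1: F=-10.624782 v=6.314650

k=0: u−w=-5.343000, u+w=51.941000; √(b/2)=0.751665, √(2b)=1.503330; F=0.751665×(-5.343)=-4.016145, v=51.941000/1.503330=34.550639
k=1: u−w=-14.135000, u+w=9.493000; √(b/2)=0.751665, √(2b)=1.503330; F=0.751665×(-14.135)=-10.624782, v=9.493000/1.503330=6.314650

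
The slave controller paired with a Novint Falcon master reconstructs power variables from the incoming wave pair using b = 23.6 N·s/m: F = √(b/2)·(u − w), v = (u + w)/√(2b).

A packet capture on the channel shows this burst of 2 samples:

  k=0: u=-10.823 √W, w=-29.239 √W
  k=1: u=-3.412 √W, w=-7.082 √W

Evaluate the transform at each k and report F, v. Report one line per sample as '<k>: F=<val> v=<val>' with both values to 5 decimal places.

0: F=63.26104 v=-5.83125
1: F=12.60686 v=-1.52746

k=0: u−w=18.41600, u+w=-40.06200; √(b/2)=3.43511, √(2b)=6.87023; F=3.43511×18.416=63.26104, v=-40.06200/6.87023=-5.83125
k=1: u−w=3.67000, u+w=-10.49400; √(b/2)=3.43511, √(2b)=6.87023; F=3.43511×3.67=12.60686, v=-10.49400/6.87023=-1.52746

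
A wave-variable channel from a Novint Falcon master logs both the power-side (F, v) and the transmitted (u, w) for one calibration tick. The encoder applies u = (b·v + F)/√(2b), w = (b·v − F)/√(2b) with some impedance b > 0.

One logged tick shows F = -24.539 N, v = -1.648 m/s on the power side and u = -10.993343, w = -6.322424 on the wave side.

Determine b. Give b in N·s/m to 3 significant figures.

b = 55.2 N·s/m

u + w = -17.315767;  u + w = √(2b)·v, so √(2b) = -17.315767/(-1.648) = 10.507140.
b = (√(2b))²/2 = 110.399995/2 = 55.199997.
(Check via u − w = 2F/√(2b): u − w = -4.670919, 2F/√(2b) = -4.670919.)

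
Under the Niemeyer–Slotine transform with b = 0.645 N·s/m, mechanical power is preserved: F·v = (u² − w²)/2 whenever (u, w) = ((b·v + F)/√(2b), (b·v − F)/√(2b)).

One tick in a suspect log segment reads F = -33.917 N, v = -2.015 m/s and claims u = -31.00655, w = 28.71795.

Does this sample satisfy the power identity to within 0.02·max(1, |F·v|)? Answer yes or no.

yes

F·v = (-33.917)×(-2.015) = 68.3428 W.
(u² − w²)/2 = (961.4061 − 824.7207)/2 = 68.3427 W.
|Δ| = 0.0000;  2% of max(1, |F·v|) = 1.3669.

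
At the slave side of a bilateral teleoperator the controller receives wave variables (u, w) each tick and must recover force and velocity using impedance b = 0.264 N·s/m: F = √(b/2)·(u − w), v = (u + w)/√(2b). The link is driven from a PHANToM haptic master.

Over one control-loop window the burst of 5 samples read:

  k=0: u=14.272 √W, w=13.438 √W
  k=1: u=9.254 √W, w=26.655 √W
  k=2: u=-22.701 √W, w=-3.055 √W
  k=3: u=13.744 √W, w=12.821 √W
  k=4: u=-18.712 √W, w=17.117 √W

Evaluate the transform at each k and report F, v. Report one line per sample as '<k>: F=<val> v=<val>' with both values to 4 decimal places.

0: F=0.3030 v=38.1346
1: F=-6.3221 v=49.4181
2: F=-7.1377 v=-35.4455
3: F=0.3353 v=36.5589
4: F=-13.0173 v=-2.1950

k=0: u−w=0.8340, u+w=27.7100; √(b/2)=0.3633, √(2b)=0.7266; F=0.3633×0.834=0.3030, v=27.7100/0.7266=38.1346
k=1: u−w=-17.4010, u+w=35.9090; √(b/2)=0.3633, √(2b)=0.7266; F=0.3633×(-17.401)=-6.3221, v=35.9090/0.7266=49.4181
k=2: u−w=-19.6460, u+w=-25.7560; √(b/2)=0.3633, √(2b)=0.7266; F=0.3633×(-19.646)=-7.1377, v=-25.7560/0.7266=-35.4455
k=3: u−w=0.9230, u+w=26.5650; √(b/2)=0.3633, √(2b)=0.7266; F=0.3633×0.923=0.3353, v=26.5650/0.7266=36.5589
k=4: u−w=-35.8290, u+w=-1.5950; √(b/2)=0.3633, √(2b)=0.7266; F=0.3633×(-35.829)=-13.0173, v=-1.5950/0.7266=-2.1950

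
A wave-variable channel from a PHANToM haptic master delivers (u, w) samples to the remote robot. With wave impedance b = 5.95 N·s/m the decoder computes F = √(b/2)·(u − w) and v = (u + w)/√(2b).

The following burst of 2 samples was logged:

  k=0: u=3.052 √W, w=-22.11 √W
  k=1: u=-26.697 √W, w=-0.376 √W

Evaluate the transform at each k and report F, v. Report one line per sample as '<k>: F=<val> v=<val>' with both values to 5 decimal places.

0: F=43.39989 v=-5.52464
1: F=-45.39896 v=-7.84807

k=0: u−w=25.16200, u+w=-19.05800; √(b/2)=1.72482, √(2b)=3.44964; F=1.72482×25.162=43.39989, v=-19.05800/3.44964=-5.52464
k=1: u−w=-26.32100, u+w=-27.07300; √(b/2)=1.72482, √(2b)=3.44964; F=1.72482×(-26.321)=-45.39896, v=-27.07300/3.44964=-7.84807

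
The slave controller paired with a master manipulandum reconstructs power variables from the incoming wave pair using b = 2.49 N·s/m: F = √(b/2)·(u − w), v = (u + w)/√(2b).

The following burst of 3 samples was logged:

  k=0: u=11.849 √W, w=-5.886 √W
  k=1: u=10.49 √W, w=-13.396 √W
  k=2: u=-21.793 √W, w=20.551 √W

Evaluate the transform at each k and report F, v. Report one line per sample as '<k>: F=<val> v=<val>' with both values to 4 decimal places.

0: F=19.7886 v=2.6721
1: F=26.6519 v=-1.3022
2: F=-47.2473 v=-0.5566

k=0: u−w=17.7350, u+w=5.9630; √(b/2)=1.1158, √(2b)=2.2316; F=1.1158×17.735=19.7886, v=5.9630/2.2316=2.6721
k=1: u−w=23.8860, u+w=-2.9060; √(b/2)=1.1158, √(2b)=2.2316; F=1.1158×23.886=26.6519, v=-2.9060/2.2316=-1.3022
k=2: u−w=-42.3440, u+w=-1.2420; √(b/2)=1.1158, √(2b)=2.2316; F=1.1158×(-42.344)=-47.2473, v=-1.2420/2.2316=-0.5566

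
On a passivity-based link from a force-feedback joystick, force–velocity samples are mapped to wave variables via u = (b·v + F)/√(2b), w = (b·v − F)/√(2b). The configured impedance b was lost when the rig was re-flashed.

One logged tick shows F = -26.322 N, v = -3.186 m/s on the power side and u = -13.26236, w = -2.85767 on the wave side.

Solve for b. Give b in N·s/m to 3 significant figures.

u + w = -16.12003;  u + w = √(2b)·v, so √(2b) = -16.12003/(-3.186) = 5.05965.
b = (√(2b))²/2 = 25.60001/2 = 12.80001.
(Check via u − w = 2F/√(2b): u − w = -10.40469, 2F/√(2b) = -10.40468.)

b = 12.8 N·s/m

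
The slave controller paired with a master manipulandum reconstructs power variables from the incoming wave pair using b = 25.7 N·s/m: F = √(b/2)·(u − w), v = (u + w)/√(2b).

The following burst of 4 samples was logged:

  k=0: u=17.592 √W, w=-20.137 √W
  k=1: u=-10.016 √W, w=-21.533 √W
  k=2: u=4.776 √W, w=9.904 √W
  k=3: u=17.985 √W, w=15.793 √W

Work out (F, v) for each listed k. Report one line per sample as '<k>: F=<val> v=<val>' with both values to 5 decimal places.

0: F=135.24676 v=-0.35498
1: F=41.28487 v=-4.40052
2: F=-18.38229 v=2.04760
3: F=7.85764 v=4.71143

k=0: u−w=37.72900, u+w=-2.54500; √(b/2)=3.58469, √(2b)=7.16938; F=3.58469×37.729=135.24676, v=-2.54500/7.16938=-0.35498
k=1: u−w=11.51700, u+w=-31.54900; √(b/2)=3.58469, √(2b)=7.16938; F=3.58469×11.517=41.28487, v=-31.54900/7.16938=-4.40052
k=2: u−w=-5.12800, u+w=14.68000; √(b/2)=3.58469, √(2b)=7.16938; F=3.58469×(-5.128)=-18.38229, v=14.68000/7.16938=2.04760
k=3: u−w=2.19200, u+w=33.77800; √(b/2)=3.58469, √(2b)=7.16938; F=3.58469×2.192=7.85764, v=33.77800/7.16938=4.71143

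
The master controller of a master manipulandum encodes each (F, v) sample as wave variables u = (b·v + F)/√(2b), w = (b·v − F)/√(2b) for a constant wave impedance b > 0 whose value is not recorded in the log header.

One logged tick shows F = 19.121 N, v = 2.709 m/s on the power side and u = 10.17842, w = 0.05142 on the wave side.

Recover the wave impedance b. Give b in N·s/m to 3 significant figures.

b = 7.13 N·s/m

u + w = 10.2298;  u + w = √(2b)·v, so √(2b) = 10.2298/2.709 = 3.7762.
b = (√(2b))²/2 = 14.2600/2 = 7.1300.
(Check via u − w = 2F/√(2b): u − w = 10.1270, 2F/√(2b) = 10.1270.)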